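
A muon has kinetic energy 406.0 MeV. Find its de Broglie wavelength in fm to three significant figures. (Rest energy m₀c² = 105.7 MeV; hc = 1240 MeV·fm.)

Total energy E = KE + m₀c² = 406.0 + 105.7 = 511.7 MeV.
(pc)² = E² − (m₀c²)² = (511.7)² − (105.7)² = 2.507 × 10⁵ MeV², so pc = 500.7 MeV.
λ = hc/(pc) = 1240 MeV·fm / 500.7 MeV = 2.48 fm.

λ = 2.48 fm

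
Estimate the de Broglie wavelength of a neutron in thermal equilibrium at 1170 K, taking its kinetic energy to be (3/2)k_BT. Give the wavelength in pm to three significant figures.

λ = 73.5 pm

KE = (3/2)k_BT = 1.5 × 1.381 × 10⁻²³ × 1170 = 2.424 × 10⁻²⁰ J.
p = √(2mKE) = √(2 × 1.675 × 10⁻²⁷ × 2.424 × 10⁻²⁰) = 9.011 × 10⁻²⁴ kg·m/s.
λ = h/p = 7.35 × 10⁻¹¹ m = 73.5 pm.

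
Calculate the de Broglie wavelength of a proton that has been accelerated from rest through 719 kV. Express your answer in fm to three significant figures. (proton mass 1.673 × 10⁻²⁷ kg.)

KE = eV = 1.602 × 10⁻¹⁹ × 7.190 × 10⁵ = 1.152 × 10⁻¹³ J.
p = √(2mKE) = √(2 × 1.673 × 10⁻²⁷ × 1.152 × 10⁻¹³) = 1.963 × 10⁻²⁰ kg·m/s.
λ = h/p = 6.626 × 10⁻³⁴ / 1.963 × 10⁻²⁰ = 3.38 × 10⁻¹⁴ m = 33.8 fm.

λ = 33.8 fm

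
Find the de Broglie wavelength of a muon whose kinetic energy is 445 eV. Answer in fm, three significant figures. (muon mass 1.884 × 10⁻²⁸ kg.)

λ = 4040 fm

KE = 445 eV = 7.129 × 10⁻¹⁷ J.
p = √(2mKE) = √(2 × 1.884 × 10⁻²⁸ × 7.129 × 10⁻¹⁷) = 1.639 × 10⁻²² kg·m/s.
λ = h/p = 6.626 × 10⁻³⁴ / 1.639 × 10⁻²² = 4.04 × 10⁻¹² m = 4040 fm.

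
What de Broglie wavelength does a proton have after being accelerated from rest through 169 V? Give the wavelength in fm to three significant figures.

λ = 2200 fm

KE = eV = 1.602 × 10⁻¹⁹ × 169.0 = 2.707 × 10⁻¹⁷ J.
p = √(2mKE) = √(2 × 1.673 × 10⁻²⁷ × 2.707 × 10⁻¹⁷) = 3.010 × 10⁻²² kg·m/s.
λ = h/p = 6.626 × 10⁻³⁴ / 3.010 × 10⁻²² = 2.20 × 10⁻¹² m = 2200 fm.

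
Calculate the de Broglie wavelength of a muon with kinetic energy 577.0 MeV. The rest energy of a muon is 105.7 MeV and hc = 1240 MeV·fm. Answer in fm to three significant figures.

Total energy E = KE + m₀c² = 577.0 + 105.7 = 682.7 MeV.
(pc)² = E² − (m₀c²)² = (682.7)² − (105.7)² = 4.549 × 10⁵ MeV², so pc = 674.5 MeV.
λ = hc/(pc) = 1240 MeV·fm / 674.5 MeV = 1.84 fm.

λ = 1.84 fm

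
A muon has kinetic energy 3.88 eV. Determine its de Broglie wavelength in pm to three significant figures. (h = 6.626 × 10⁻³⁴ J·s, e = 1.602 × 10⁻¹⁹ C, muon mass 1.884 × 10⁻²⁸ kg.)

λ = 43.3 pm

KE = 3.88 eV = 6.216 × 10⁻¹⁹ J.
p = √(2mKE) = √(2 × 1.884 × 10⁻²⁸ × 6.216 × 10⁻¹⁹) = 1.530 × 10⁻²³ kg·m/s.
λ = h/p = 6.626 × 10⁻³⁴ / 1.530 × 10⁻²³ = 4.33 × 10⁻¹¹ m = 43.3 pm.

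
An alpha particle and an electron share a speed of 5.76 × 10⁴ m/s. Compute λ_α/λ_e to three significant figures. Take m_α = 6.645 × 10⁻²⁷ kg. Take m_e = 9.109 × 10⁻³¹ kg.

At fixed v, p = mv so λ = h/(mv) ∝ 1/m.
λ_α/λ_e = m_e/m_α = 9.109 × 10⁻³¹/6.645 × 10⁻²⁷ = 1.37 × 10⁻⁴.

λ_α/λ_e = 1.37 × 10⁻⁴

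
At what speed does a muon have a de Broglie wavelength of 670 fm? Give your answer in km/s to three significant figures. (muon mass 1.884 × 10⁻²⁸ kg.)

p = h/λ = 6.626 × 10⁻³⁴ / 6.700 × 10⁻¹³ = 9.890 × 10⁻²² kg·m/s.
v = p/m = 9.890 × 10⁻²² / 1.884 × 10⁻²⁸ = 5.25 × 10⁶ m/s = 5250 km/s.

v = 5250 km/s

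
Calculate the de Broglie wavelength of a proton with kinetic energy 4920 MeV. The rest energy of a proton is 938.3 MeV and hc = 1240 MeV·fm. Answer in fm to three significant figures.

Total energy E = KE + m₀c² = 4920 + 938.3 = 5858.3 MeV.
(pc)² = E² − (m₀c²)² = (5858.3)² − (938.3)² = 3.344 × 10⁷ MeV², so pc = 5783 MeV.
λ = hc/(pc) = 1240 MeV·fm / 5783 MeV = 0.214 fm.

λ = 0.214 fm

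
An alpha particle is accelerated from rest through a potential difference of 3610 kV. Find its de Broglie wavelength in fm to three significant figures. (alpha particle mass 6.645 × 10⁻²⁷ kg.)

KE = 2eV = 2 × 1.602 × 10⁻¹⁹ × 3.610 × 10⁶ = 1.157 × 10⁻¹² J.
p = √(2mKE) = √(2 × 6.645 × 10⁻²⁷ × 1.157 × 10⁻¹²) = 1.240 × 10⁻¹⁹ kg·m/s.
λ = h/p = 6.626 × 10⁻³⁴ / 1.240 × 10⁻¹⁹ = 5.34 × 10⁻¹⁵ m = 5.34 fm.

λ = 5.34 fm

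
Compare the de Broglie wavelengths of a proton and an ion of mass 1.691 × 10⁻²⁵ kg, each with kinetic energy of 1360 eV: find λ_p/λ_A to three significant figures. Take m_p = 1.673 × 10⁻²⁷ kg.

At fixed KE, p = √(2mKE) so λ = h/p ∝ 1/√m.
λ_p/λ_A = √(m_A/m_p) = √(1.691 × 10⁻²⁵/1.673 × 10⁻²⁷) = √(101.1) = 10.1.

λ_p/λ_A = 10.1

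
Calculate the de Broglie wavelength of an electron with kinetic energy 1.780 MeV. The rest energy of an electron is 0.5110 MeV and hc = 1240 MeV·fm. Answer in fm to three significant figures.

Total energy E = KE + m₀c² = 1.780 + 0.5110 = 2.2910 MeV.
(pc)² = E² − (m₀c²)² = (2.2910)² − (0.5110)² = 4.988 MeV², so pc = 2.233 MeV.
λ = hc/(pc) = 1240 MeV·fm / 2.233 MeV = 555 fm.

λ = 555 fm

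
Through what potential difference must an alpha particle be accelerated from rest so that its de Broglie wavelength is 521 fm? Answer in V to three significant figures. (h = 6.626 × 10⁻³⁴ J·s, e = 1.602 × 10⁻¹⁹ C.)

p = h/λ = 6.626 × 10⁻³⁴ / 5.210 × 10⁻¹³ = 1.272 × 10⁻²¹ kg·m/s.
KE = p²/(2m) = 1.217 × 10⁻¹⁶ J.
V = KE/2e = 1.217 × 10⁻¹⁶ / (2 × 1.602 × 10⁻¹⁹) = 380 V.

V = 380 V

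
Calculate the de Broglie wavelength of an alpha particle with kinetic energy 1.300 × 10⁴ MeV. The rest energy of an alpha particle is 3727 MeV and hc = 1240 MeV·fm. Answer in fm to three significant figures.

λ = 0.0760 fm

Total energy E = KE + m₀c² = 1.300 × 10⁴ + 3727 = 16727 MeV.
(pc)² = E² − (m₀c²)² = (16727)² − (3727)² = 2.659 × 10⁸ MeV², so pc = 1.631 × 10⁴ MeV.
λ = hc/(pc) = 1240 MeV·fm / 1.631 × 10⁴ MeV = 0.0760 fm.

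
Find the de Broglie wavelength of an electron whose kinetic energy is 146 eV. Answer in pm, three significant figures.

KE = 146 eV = 2.339 × 10⁻¹⁷ J.
p = √(2mKE) = √(2 × 9.109 × 10⁻³¹ × 2.339 × 10⁻¹⁷) = 6.528 × 10⁻²⁴ kg·m/s.
λ = h/p = 6.626 × 10⁻³⁴ / 6.528 × 10⁻²⁴ = 1.02 × 10⁻¹⁰ m = 102 pm.

λ = 102 pm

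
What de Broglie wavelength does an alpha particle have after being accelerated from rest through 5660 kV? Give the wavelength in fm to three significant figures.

λ = 4.27 fm

KE = 2eV = 2 × 1.602 × 10⁻¹⁹ × 5.660 × 10⁶ = 1.813 × 10⁻¹² J.
p = √(2mKE) = √(2 × 6.645 × 10⁻²⁷ × 1.813 × 10⁻¹²) = 1.552 × 10⁻¹⁹ kg·m/s.
λ = h/p = 6.626 × 10⁻³⁴ / 1.552 × 10⁻¹⁹ = 4.27 × 10⁻¹⁵ m = 4.27 fm.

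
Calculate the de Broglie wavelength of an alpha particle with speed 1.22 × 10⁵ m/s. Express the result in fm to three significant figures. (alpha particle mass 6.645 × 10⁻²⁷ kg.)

p = mv = 6.645 × 10⁻²⁷ × 1.22 × 10⁵ = 8.107 × 10⁻²² kg·m/s.
λ = h/p = 6.626 × 10⁻³⁴ / 8.107 × 10⁻²² = 8.17 × 10⁻¹³ m = 817 fm.

λ = 817 fm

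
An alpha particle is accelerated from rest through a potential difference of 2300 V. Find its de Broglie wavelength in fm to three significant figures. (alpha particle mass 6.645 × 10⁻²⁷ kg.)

KE = 2eV = 2 × 1.602 × 10⁻¹⁹ × 2300 = 7.369 × 10⁻¹⁶ J.
p = √(2mKE) = √(2 × 6.645 × 10⁻²⁷ × 7.369 × 10⁻¹⁶) = 3.129 × 10⁻²¹ kg·m/s.
λ = h/p = 6.626 × 10⁻³⁴ / 3.129 × 10⁻²¹ = 2.12 × 10⁻¹³ m = 212 fm.

λ = 212 fm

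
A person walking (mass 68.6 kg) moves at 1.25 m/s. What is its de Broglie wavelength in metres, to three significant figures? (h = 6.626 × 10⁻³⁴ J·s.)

p = mv = 68.6 × 1.25 = 8.575 × 10¹ kg·m/s.
λ = h/p = 6.626 × 10⁻³⁴ / 8.575 × 10¹ = 7.73 × 10⁻³⁶ m.

λ = 7.73 × 10⁻³⁶ m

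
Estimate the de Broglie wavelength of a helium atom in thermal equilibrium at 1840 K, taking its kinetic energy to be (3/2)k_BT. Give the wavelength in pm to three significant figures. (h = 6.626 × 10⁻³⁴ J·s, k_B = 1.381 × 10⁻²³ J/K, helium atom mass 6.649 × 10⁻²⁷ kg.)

λ = 29.4 pm

KE = (3/2)k_BT = 1.5 × 1.381 × 10⁻²³ × 1840 = 3.812 × 10⁻²⁰ J.
p = √(2mKE) = √(2 × 6.649 × 10⁻²⁷ × 3.812 × 10⁻²⁰) = 2.251 × 10⁻²³ kg·m/s.
λ = h/p = 2.94 × 10⁻¹¹ m = 29.4 pm.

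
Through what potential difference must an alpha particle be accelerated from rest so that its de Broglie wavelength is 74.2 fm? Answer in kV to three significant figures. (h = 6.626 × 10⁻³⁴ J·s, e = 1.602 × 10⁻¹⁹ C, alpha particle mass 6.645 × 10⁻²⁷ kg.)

p = h/λ = 6.626 × 10⁻³⁴ / 7.420 × 10⁻¹⁴ = 8.930 × 10⁻²¹ kg·m/s.
KE = p²/(2m) = 6.000 × 10⁻¹⁵ J.
V = KE/2e = 6.000 × 10⁻¹⁵ / (2 × 1.602 × 10⁻¹⁹) = 18.7 kV.

V = 18.7 kV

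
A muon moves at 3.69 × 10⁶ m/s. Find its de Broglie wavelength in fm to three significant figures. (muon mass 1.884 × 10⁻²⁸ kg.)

p = mv = 1.884 × 10⁻²⁸ × 3.69 × 10⁶ = 6.952 × 10⁻²² kg·m/s.
λ = h/p = 6.626 × 10⁻³⁴ / 6.952 × 10⁻²² = 9.53 × 10⁻¹³ m = 953 fm.

λ = 953 fm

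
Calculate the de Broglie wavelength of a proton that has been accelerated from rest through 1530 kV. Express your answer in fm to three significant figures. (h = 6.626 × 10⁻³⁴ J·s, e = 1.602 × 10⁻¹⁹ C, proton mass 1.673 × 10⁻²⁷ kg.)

λ = 23.1 fm

KE = eV = 1.602 × 10⁻¹⁹ × 1.530 × 10⁶ = 2.451 × 10⁻¹³ J.
p = √(2mKE) = √(2 × 1.673 × 10⁻²⁷ × 2.451 × 10⁻¹³) = 2.864 × 10⁻²⁰ kg·m/s.
λ = h/p = 6.626 × 10⁻³⁴ / 2.864 × 10⁻²⁰ = 2.31 × 10⁻¹⁴ m = 23.1 fm.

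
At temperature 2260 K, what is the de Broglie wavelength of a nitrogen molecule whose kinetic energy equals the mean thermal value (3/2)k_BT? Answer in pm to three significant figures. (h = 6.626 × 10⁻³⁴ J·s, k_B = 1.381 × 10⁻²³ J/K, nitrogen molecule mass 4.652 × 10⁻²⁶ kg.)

KE = (3/2)k_BT = 1.5 × 1.381 × 10⁻²³ × 2260 = 4.682 × 10⁻²⁰ J.
p = √(2mKE) = √(2 × 4.652 × 10⁻²⁶ × 4.682 × 10⁻²⁰) = 6.600 × 10⁻²³ kg·m/s.
λ = h/p = 1.00 × 10⁻¹¹ m = 10.0 pm.

λ = 10.0 pm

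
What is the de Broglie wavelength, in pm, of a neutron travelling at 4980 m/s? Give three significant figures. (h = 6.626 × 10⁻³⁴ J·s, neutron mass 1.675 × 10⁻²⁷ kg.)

λ = 79.4 pm

p = mv = 1.675 × 10⁻²⁷ × 4980 = 8.342 × 10⁻²⁴ kg·m/s.
λ = h/p = 6.626 × 10⁻³⁴ / 8.342 × 10⁻²⁴ = 7.94 × 10⁻¹¹ m = 79.4 pm.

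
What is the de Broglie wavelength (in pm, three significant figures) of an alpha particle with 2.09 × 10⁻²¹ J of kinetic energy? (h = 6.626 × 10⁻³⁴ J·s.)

p = √(2mKE) = √(2 × 6.645 × 10⁻²⁷ × 2.090 × 10⁻²¹) = 5.270 × 10⁻²⁴ kg·m/s.
λ = h/p = 6.626 × 10⁻³⁴ / 5.270 × 10⁻²⁴ = 1.26 × 10⁻¹⁰ m = 126 pm.

λ = 126 pm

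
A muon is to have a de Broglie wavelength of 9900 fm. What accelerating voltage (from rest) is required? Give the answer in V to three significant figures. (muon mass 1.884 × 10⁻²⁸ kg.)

p = h/λ = 6.626 × 10⁻³⁴ / 9.900 × 10⁻¹² = 6.693 × 10⁻²³ kg·m/s.
KE = p²/(2m) = 1.189 × 10⁻¹⁷ J.
V = KE/e = 1.189 × 10⁻¹⁷ / (1.602 × 10⁻¹⁹) = 74.2 V.

V = 74.2 V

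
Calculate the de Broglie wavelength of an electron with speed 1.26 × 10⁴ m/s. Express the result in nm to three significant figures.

p = mv = 9.109 × 10⁻³¹ × 1.26 × 10⁴ = 1.148 × 10⁻²⁶ kg·m/s.
λ = h/p = 6.626 × 10⁻³⁴ / 1.148 × 10⁻²⁶ = 5.77 × 10⁻⁸ m = 57.7 nm.

λ = 57.7 nm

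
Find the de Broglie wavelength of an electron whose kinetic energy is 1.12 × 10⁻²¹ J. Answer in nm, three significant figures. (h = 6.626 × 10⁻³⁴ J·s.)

λ = 14.7 nm

p = √(2mKE) = √(2 × 9.109 × 10⁻³¹ × 1.120 × 10⁻²¹) = 4.517 × 10⁻²⁶ kg·m/s.
λ = h/p = 6.626 × 10⁻³⁴ / 4.517 × 10⁻²⁶ = 1.47 × 10⁻⁸ m = 14.7 nm.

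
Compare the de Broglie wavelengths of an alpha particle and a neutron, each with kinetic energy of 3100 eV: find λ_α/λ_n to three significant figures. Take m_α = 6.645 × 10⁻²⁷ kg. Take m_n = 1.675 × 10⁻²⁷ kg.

λ_α/λ_n = 0.502

At fixed KE, p = √(2mKE) so λ = h/p ∝ 1/√m.
λ_α/λ_n = √(m_n/m_α) = √(1.675 × 10⁻²⁷/6.645 × 10⁻²⁷) = √(0.2521) = 0.502.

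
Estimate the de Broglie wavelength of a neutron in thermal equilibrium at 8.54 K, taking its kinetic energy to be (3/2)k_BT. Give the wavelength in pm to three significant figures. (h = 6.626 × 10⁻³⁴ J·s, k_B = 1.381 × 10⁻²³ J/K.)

λ = 861 pm

KE = (3/2)k_BT = 1.5 × 1.381 × 10⁻²³ × 8.54 = 1.769 × 10⁻²² J.
p = √(2mKE) = √(2 × 1.675 × 10⁻²⁷ × 1.769 × 10⁻²²) = 7.698 × 10⁻²⁵ kg·m/s.
λ = h/p = 8.61 × 10⁻¹⁰ m = 861 pm.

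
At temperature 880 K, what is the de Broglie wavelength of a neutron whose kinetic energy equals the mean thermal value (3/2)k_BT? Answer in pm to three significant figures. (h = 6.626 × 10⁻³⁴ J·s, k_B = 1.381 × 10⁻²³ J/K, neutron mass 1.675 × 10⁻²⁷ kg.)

KE = (3/2)k_BT = 1.5 × 1.381 × 10⁻²³ × 880 = 1.823 × 10⁻²⁰ J.
p = √(2mKE) = √(2 × 1.675 × 10⁻²⁷ × 1.823 × 10⁻²⁰) = 7.815 × 10⁻²⁴ kg·m/s.
λ = h/p = 8.48 × 10⁻¹¹ m = 84.8 pm.

λ = 84.8 pm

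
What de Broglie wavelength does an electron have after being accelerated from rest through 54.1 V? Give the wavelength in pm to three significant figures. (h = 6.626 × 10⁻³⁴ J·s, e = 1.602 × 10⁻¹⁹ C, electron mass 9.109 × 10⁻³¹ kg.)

λ = 167 pm

KE = eV = 1.602 × 10⁻¹⁹ × 54.10 = 8.667 × 10⁻¹⁸ J.
p = √(2mKE) = √(2 × 9.109 × 10⁻³¹ × 8.667 × 10⁻¹⁸) = 3.974 × 10⁻²⁴ kg·m/s.
λ = h/p = 6.626 × 10⁻³⁴ / 3.974 × 10⁻²⁴ = 1.67 × 10⁻¹⁰ m = 167 pm.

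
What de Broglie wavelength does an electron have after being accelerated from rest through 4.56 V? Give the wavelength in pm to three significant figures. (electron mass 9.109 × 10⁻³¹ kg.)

KE = eV = 1.602 × 10⁻¹⁹ × 4.560 = 7.305 × 10⁻¹⁹ J.
p = √(2mKE) = √(2 × 9.109 × 10⁻³¹ × 7.305 × 10⁻¹⁹) = 1.154 × 10⁻²⁴ kg·m/s.
λ = h/p = 6.626 × 10⁻³⁴ / 1.154 × 10⁻²⁴ = 5.74 × 10⁻¹⁰ m = 574 pm.

λ = 574 pm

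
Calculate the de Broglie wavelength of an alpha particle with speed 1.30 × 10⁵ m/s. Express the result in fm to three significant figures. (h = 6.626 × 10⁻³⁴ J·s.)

λ = 767 fm

p = mv = 6.645 × 10⁻²⁷ × 1.30 × 10⁵ = 8.639 × 10⁻²² kg·m/s.
λ = h/p = 6.626 × 10⁻³⁴ / 8.639 × 10⁻²² = 7.67 × 10⁻¹³ m = 767 fm.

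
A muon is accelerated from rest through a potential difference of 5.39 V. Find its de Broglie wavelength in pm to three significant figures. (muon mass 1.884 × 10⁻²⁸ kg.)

λ = 36.7 pm

KE = eV = 1.602 × 10⁻¹⁹ × 5.390 = 8.635 × 10⁻¹⁹ J.
p = √(2mKE) = √(2 × 1.884 × 10⁻²⁸ × 8.635 × 10⁻¹⁹) = 1.804 × 10⁻²³ kg·m/s.
λ = h/p = 6.626 × 10⁻³⁴ / 1.804 × 10⁻²³ = 3.67 × 10⁻¹¹ m = 36.7 pm.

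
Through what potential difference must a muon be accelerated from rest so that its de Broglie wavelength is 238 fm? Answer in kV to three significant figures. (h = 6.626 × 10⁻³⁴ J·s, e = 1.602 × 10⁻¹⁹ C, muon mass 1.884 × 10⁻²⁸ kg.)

V = 128 kV

p = h/λ = 6.626 × 10⁻³⁴ / 2.380 × 10⁻¹³ = 2.784 × 10⁻²¹ kg·m/s.
KE = p²/(2m) = 2.057 × 10⁻¹⁴ J.
V = KE/e = 2.057 × 10⁻¹⁴ / (1.602 × 10⁻¹⁹) = 128 kV.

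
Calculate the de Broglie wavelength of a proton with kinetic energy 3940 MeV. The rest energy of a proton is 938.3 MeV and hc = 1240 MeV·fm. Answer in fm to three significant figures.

λ = 0.259 fm

Total energy E = KE + m₀c² = 3940 + 938.3 = 4878.3 MeV.
(pc)² = E² − (m₀c²)² = (4878.3)² − (938.3)² = 2.292 × 10⁷ MeV², so pc = 4787 MeV.
λ = hc/(pc) = 1240 MeV·fm / 4787 MeV = 0.259 fm.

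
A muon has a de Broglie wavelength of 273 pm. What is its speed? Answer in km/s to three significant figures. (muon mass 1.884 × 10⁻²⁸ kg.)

p = h/λ = 6.626 × 10⁻³⁴ / 2.730 × 10⁻¹⁰ = 2.427 × 10⁻²⁴ kg·m/s.
v = p/m = 2.427 × 10⁻²⁴ / 1.884 × 10⁻²⁸ = 1.29 × 10⁴ m/s = 12.9 km/s.

v = 12.9 km/s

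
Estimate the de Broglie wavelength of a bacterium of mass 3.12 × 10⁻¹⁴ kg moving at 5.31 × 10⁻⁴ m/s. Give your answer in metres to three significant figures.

p = mv = 3.12 × 10⁻¹⁴ × 5.31 × 10⁻⁴ = 1.657 × 10⁻¹⁷ kg·m/s.
λ = h/p = 6.626 × 10⁻³⁴ / 1.657 × 10⁻¹⁷ = 4.00 × 10⁻¹⁷ m.

λ = 4.00 × 10⁻¹⁷ m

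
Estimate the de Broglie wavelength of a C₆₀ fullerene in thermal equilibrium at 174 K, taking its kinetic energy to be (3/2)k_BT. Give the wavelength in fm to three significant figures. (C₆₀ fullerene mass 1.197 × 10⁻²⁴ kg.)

KE = (3/2)k_BT = 1.5 × 1.381 × 10⁻²³ × 174 = 3.604 × 10⁻²¹ J.
p = √(2mKE) = √(2 × 1.197 × 10⁻²⁴ × 3.604 × 10⁻²¹) = 9.289 × 10⁻²³ kg·m/s.
λ = h/p = 7.13 × 10⁻¹² m = 7130 fm.

λ = 7130 fm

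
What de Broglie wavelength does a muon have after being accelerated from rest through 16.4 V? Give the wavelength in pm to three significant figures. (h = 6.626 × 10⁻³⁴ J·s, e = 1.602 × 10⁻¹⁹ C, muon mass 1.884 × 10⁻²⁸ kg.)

KE = eV = 1.602 × 10⁻¹⁹ × 16.40 = 2.627 × 10⁻¹⁸ J.
p = √(2mKE) = √(2 × 1.884 × 10⁻²⁸ × 2.627 × 10⁻¹⁸) = 3.146 × 10⁻²³ kg·m/s.
λ = h/p = 6.626 × 10⁻³⁴ / 3.146 × 10⁻²³ = 2.11 × 10⁻¹¹ m = 21.1 pm.

λ = 21.1 pm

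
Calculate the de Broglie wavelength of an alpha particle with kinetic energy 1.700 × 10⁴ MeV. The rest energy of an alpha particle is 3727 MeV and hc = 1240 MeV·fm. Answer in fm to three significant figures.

Total energy E = KE + m₀c² = 1.700 × 10⁴ + 3727 = 20727 MeV.
(pc)² = E² − (m₀c²)² = (20727)² − (3727)² = 4.157 × 10⁸ MeV², so pc = 2.039 × 10⁴ MeV.
λ = hc/(pc) = 1240 MeV·fm / 2.039 × 10⁴ MeV = 0.0608 fm.

λ = 0.0608 fm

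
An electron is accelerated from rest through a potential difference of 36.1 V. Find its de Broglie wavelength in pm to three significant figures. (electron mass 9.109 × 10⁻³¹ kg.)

KE = eV = 1.602 × 10⁻¹⁹ × 36.10 = 5.783 × 10⁻¹⁸ J.
p = √(2mKE) = √(2 × 9.109 × 10⁻³¹ × 5.783 × 10⁻¹⁸) = 3.246 × 10⁻²⁴ kg·m/s.
λ = h/p = 6.626 × 10⁻³⁴ / 3.246 × 10⁻²⁴ = 2.04 × 10⁻¹⁰ m = 204 pm.

λ = 204 pm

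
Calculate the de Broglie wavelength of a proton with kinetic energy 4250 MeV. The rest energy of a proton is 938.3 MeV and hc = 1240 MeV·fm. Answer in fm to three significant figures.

λ = 0.243 fm

Total energy E = KE + m₀c² = 4250 + 938.3 = 5188.3 MeV.
(pc)² = E² − (m₀c²)² = (5188.3)² − (938.3)² = 2.604 × 10⁷ MeV², so pc = 5103 MeV.
λ = hc/(pc) = 1240 MeV·fm / 5103 MeV = 0.243 fm.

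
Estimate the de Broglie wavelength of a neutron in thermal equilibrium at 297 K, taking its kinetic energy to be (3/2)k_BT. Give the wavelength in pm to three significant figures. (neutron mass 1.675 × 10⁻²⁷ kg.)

KE = (3/2)k_BT = 1.5 × 1.381 × 10⁻²³ × 297 = 6.152 × 10⁻²¹ J.
p = √(2mKE) = √(2 × 1.675 × 10⁻²⁷ × 6.152 × 10⁻²¹) = 4.540 × 10⁻²⁴ kg·m/s.
λ = h/p = 1.46 × 10⁻¹⁰ m = 146 pm.

λ = 146 pm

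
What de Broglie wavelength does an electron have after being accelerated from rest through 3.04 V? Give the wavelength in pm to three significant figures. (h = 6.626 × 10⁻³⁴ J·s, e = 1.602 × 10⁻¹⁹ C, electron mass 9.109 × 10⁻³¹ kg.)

λ = 703 pm

KE = eV = 1.602 × 10⁻¹⁹ × 3.040 = 4.870 × 10⁻¹⁹ J.
p = √(2mKE) = √(2 × 9.109 × 10⁻³¹ × 4.870 × 10⁻¹⁹) = 9.419 × 10⁻²⁵ kg·m/s.
λ = h/p = 6.626 × 10⁻³⁴ / 9.419 × 10⁻²⁵ = 7.03 × 10⁻¹⁰ m = 703 pm.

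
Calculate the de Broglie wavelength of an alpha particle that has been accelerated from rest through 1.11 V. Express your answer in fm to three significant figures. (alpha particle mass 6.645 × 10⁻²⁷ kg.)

KE = 2eV = 2 × 1.602 × 10⁻¹⁹ × 1.110 = 3.556 × 10⁻¹⁹ J.
p = √(2mKE) = √(2 × 6.645 × 10⁻²⁷ × 3.556 × 10⁻¹⁹) = 6.875 × 10⁻²³ kg·m/s.
λ = h/p = 6.626 × 10⁻³⁴ / 6.875 × 10⁻²³ = 9.64 × 10⁻¹² m = 9640 fm.

λ = 9640 fm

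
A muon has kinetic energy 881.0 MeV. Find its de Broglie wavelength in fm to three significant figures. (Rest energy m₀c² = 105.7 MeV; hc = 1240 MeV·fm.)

λ = 1.26 fm

Total energy E = KE + m₀c² = 881.0 + 105.7 = 986.7 MeV.
(pc)² = E² − (m₀c²)² = (986.7)² − (105.7)² = 9.624 × 10⁵ MeV², so pc = 981.0 MeV.
λ = hc/(pc) = 1240 MeV·fm / 981.0 MeV = 1.26 fm.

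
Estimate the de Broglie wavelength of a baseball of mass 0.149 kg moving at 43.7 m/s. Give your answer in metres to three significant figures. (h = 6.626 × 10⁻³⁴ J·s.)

p = mv = 0.149 × 43.7 = 6.511 kg·m/s.
λ = h/p = 6.626 × 10⁻³⁴ / 6.511 = 1.02 × 10⁻³⁴ m.

λ = 1.02 × 10⁻³⁴ m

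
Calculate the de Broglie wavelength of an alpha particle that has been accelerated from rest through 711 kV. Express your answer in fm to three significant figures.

KE = 2eV = 2 × 1.602 × 10⁻¹⁹ × 7.110 × 10⁵ = 2.278 × 10⁻¹³ J.
p = √(2mKE) = √(2 × 6.645 × 10⁻²⁷ × 2.278 × 10⁻¹³) = 5.502 × 10⁻²⁰ kg·m/s.
λ = h/p = 6.626 × 10⁻³⁴ / 5.502 × 10⁻²⁰ = 1.20 × 10⁻¹⁴ m = 12.0 fm.

λ = 12.0 fm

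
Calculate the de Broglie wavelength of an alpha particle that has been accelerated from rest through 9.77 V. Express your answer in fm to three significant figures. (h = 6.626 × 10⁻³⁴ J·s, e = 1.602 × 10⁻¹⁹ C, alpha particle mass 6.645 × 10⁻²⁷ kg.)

λ = 3250 fm

KE = 2eV = 2 × 1.602 × 10⁻¹⁹ × 9.770 = 3.130 × 10⁻¹⁸ J.
p = √(2mKE) = √(2 × 6.645 × 10⁻²⁷ × 3.130 × 10⁻¹⁸) = 2.040 × 10⁻²² kg·m/s.
λ = h/p = 6.626 × 10⁻³⁴ / 2.040 × 10⁻²² = 3.25 × 10⁻¹² m = 3250 fm.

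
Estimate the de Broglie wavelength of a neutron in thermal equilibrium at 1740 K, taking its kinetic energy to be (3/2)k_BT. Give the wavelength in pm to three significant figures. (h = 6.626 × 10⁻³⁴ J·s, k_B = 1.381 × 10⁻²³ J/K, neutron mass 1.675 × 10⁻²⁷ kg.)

KE = (3/2)k_BT = 1.5 × 1.381 × 10⁻²³ × 1740 = 3.604 × 10⁻²⁰ J.
p = √(2mKE) = √(2 × 1.675 × 10⁻²⁷ × 3.604 × 10⁻²⁰) = 1.099 × 10⁻²³ kg·m/s.
λ = h/p = 6.03 × 10⁻¹¹ m = 60.3 pm.

λ = 60.3 pm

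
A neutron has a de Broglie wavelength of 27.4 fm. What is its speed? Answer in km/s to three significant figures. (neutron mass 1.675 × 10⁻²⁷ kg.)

p = h/λ = 6.626 × 10⁻³⁴ / 2.740 × 10⁻¹⁴ = 2.418 × 10⁻²⁰ kg·m/s.
v = p/m = 2.418 × 10⁻²⁰ / 1.675 × 10⁻²⁷ = 1.44 × 10⁷ m/s = 1.44 × 10⁴ km/s.

v = 1.44 × 10⁴ km/s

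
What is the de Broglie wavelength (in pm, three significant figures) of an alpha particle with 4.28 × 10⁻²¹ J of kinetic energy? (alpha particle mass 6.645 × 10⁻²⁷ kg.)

p = √(2mKE) = √(2 × 6.645 × 10⁻²⁷ × 4.280 × 10⁻²¹) = 7.542 × 10⁻²⁴ kg·m/s.
λ = h/p = 6.626 × 10⁻³⁴ / 7.542 × 10⁻²⁴ = 8.79 × 10⁻¹¹ m = 87.9 pm.

λ = 87.9 pm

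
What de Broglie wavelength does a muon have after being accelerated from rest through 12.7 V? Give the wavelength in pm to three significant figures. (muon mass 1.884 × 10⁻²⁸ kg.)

KE = eV = 1.602 × 10⁻¹⁹ × 12.70 = 2.035 × 10⁻¹⁸ J.
p = √(2mKE) = √(2 × 1.884 × 10⁻²⁸ × 2.035 × 10⁻¹⁸) = 2.769 × 10⁻²³ kg·m/s.
λ = h/p = 6.626 × 10⁻³⁴ / 2.769 × 10⁻²³ = 2.39 × 10⁻¹¹ m = 23.9 pm.

λ = 23.9 pm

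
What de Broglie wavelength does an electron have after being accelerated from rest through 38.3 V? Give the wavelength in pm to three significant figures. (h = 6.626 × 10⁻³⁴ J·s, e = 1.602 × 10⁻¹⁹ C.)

KE = eV = 1.602 × 10⁻¹⁹ × 38.30 = 6.136 × 10⁻¹⁸ J.
p = √(2mKE) = √(2 × 9.109 × 10⁻³¹ × 6.136 × 10⁻¹⁸) = 3.343 × 10⁻²⁴ kg·m/s.
λ = h/p = 6.626 × 10⁻³⁴ / 3.343 × 10⁻²⁴ = 1.98 × 10⁻¹⁰ m = 198 pm.

λ = 198 pm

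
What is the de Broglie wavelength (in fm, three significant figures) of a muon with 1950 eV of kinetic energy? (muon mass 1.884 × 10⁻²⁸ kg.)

KE = 1950 eV = 3.124 × 10⁻¹⁶ J.
p = √(2mKE) = √(2 × 1.884 × 10⁻²⁸ × 3.124 × 10⁻¹⁶) = 3.431 × 10⁻²² kg·m/s.
λ = h/p = 6.626 × 10⁻³⁴ / 3.431 × 10⁻²² = 1.93 × 10⁻¹² m = 1930 fm.

λ = 1930 fm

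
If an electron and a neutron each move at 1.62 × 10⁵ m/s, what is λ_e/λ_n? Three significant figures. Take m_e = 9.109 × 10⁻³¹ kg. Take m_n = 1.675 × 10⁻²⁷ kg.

At fixed v, p = mv so λ = h/(mv) ∝ 1/m.
λ_e/λ_n = m_n/m_e = 1.675 × 10⁻²⁷/9.109 × 10⁻³¹ = 1840.

λ_e/λ_n = 1840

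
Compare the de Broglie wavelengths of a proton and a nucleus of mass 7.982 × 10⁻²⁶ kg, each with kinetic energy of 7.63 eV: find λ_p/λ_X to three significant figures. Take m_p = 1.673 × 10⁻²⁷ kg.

λ_p/λ_X = 6.91

At fixed KE, p = √(2mKE) so λ = h/p ∝ 1/√m.
λ_p/λ_X = √(m_X/m_p) = √(7.982 × 10⁻²⁶/1.673 × 10⁻²⁷) = √(47.71) = 6.91.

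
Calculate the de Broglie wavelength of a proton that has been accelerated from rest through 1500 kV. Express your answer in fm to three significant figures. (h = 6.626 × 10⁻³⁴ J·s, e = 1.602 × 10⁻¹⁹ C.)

λ = 23.4 fm

KE = eV = 1.602 × 10⁻¹⁹ × 1.500 × 10⁶ = 2.403 × 10⁻¹³ J.
p = √(2mKE) = √(2 × 1.673 × 10⁻²⁷ × 2.403 × 10⁻¹³) = 2.836 × 10⁻²⁰ kg·m/s.
λ = h/p = 6.626 × 10⁻³⁴ / 2.836 × 10⁻²⁰ = 2.34 × 10⁻¹⁴ m = 23.4 fm.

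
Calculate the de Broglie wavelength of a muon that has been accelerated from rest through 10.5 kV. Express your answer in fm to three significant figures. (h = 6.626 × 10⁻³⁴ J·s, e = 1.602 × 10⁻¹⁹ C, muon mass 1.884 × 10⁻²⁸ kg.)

λ = 832 fm

KE = eV = 1.602 × 10⁻¹⁹ × 1.050 × 10⁴ = 1.682 × 10⁻¹⁵ J.
p = √(2mKE) = √(2 × 1.884 × 10⁻²⁸ × 1.682 × 10⁻¹⁵) = 7.961 × 10⁻²² kg·m/s.
λ = h/p = 6.626 × 10⁻³⁴ / 7.961 × 10⁻²² = 8.32 × 10⁻¹³ m = 832 fm.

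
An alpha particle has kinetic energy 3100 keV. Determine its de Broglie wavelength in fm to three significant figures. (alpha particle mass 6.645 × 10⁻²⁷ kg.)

KE = 3100 keV = 4.966 × 10⁻¹³ J.
p = √(2mKE) = √(2 × 6.645 × 10⁻²⁷ × 4.966 × 10⁻¹³) = 8.124 × 10⁻²⁰ kg·m/s.
λ = h/p = 6.626 × 10⁻³⁴ / 8.124 × 10⁻²⁰ = 8.16 × 10⁻¹⁵ m = 8.16 fm.

λ = 8.16 fm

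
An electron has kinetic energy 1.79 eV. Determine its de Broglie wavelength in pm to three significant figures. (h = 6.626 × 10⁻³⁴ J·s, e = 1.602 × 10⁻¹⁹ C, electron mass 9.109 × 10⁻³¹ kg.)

λ = 917 pm

KE = 1.79 eV = 2.868 × 10⁻¹⁹ J.
p = √(2mKE) = √(2 × 9.109 × 10⁻³¹ × 2.868 × 10⁻¹⁹) = 7.228 × 10⁻²⁵ kg·m/s.
λ = h/p = 6.626 × 10⁻³⁴ / 7.228 × 10⁻²⁵ = 9.17 × 10⁻¹⁰ m = 917 pm.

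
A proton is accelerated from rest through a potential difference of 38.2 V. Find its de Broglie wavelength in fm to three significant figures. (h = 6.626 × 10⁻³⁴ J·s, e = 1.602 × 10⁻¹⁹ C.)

λ = 4630 fm

KE = eV = 1.602 × 10⁻¹⁹ × 38.20 = 6.120 × 10⁻¹⁸ J.
p = √(2mKE) = √(2 × 1.673 × 10⁻²⁷ × 6.120 × 10⁻¹⁸) = 1.431 × 10⁻²² kg·m/s.
λ = h/p = 6.626 × 10⁻³⁴ / 1.431 × 10⁻²² = 4.63 × 10⁻¹² m = 4630 fm.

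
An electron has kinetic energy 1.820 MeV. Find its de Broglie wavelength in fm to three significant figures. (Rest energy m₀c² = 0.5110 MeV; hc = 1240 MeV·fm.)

λ = 545 fm

Total energy E = KE + m₀c² = 1.820 + 0.5110 = 2.3310 MeV.
(pc)² = E² − (m₀c²)² = (2.3310)² − (0.5110)² = 5.172 MeV², so pc = 2.274 MeV.
λ = hc/(pc) = 1240 MeV·fm / 2.274 MeV = 545 fm.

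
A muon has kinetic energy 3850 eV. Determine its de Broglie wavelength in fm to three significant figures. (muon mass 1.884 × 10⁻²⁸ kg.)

KE = 3850 eV = 6.168 × 10⁻¹⁶ J.
p = √(2mKE) = √(2 × 1.884 × 10⁻²⁸ × 6.168 × 10⁻¹⁶) = 4.821 × 10⁻²² kg·m/s.
λ = h/p = 6.626 × 10⁻³⁴ / 4.821 × 10⁻²² = 1.37 × 10⁻¹² m = 1370 fm.

λ = 1370 fm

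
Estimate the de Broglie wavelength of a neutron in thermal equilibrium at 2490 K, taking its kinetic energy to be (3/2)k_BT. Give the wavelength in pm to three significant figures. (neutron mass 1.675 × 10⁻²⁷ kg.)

λ = 50.4 pm

KE = (3/2)k_BT = 1.5 × 1.381 × 10⁻²³ × 2490 = 5.158 × 10⁻²⁰ J.
p = √(2mKE) = √(2 × 1.675 × 10⁻²⁷ × 5.158 × 10⁻²⁰) = 1.315 × 10⁻²³ kg·m/s.
λ = h/p = 5.04 × 10⁻¹¹ m = 50.4 pm.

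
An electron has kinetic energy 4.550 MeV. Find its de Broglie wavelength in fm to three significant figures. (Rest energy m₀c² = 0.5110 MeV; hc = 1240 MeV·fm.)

λ = 246 fm

Total energy E = KE + m₀c² = 4.550 + 0.5110 = 5.0610 MeV.
(pc)² = E² − (m₀c²)² = (5.0610)² − (0.5110)² = 25.35 MeV², so pc = 5.035 MeV.
λ = hc/(pc) = 1240 MeV·fm / 5.035 MeV = 246 fm.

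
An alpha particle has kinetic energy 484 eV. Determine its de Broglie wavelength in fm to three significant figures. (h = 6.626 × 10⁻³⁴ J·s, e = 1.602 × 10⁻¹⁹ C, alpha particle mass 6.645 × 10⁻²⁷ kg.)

λ = 653 fm

KE = 484 eV = 7.754 × 10⁻¹⁷ J.
p = √(2mKE) = √(2 × 6.645 × 10⁻²⁷ × 7.754 × 10⁻¹⁷) = 1.015 × 10⁻²¹ kg·m/s.
λ = h/p = 6.626 × 10⁻³⁴ / 1.015 × 10⁻²¹ = 6.53 × 10⁻¹³ m = 653 fm.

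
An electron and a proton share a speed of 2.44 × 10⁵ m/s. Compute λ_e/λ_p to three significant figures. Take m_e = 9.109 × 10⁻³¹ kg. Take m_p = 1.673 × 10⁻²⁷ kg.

At fixed v, p = mv so λ = h/(mv) ∝ 1/m.
λ_e/λ_p = m_p/m_e = 1.673 × 10⁻²⁷/9.109 × 10⁻³¹ = 1840.

λ_e/λ_p = 1840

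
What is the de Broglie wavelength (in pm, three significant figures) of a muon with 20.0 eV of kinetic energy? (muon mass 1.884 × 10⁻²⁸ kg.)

KE = 20.0 eV = 3.204 × 10⁻¹⁸ J.
p = √(2mKE) = √(2 × 1.884 × 10⁻²⁸ × 3.204 × 10⁻¹⁸) = 3.475 × 10⁻²³ kg·m/s.
λ = h/p = 6.626 × 10⁻³⁴ / 3.475 × 10⁻²³ = 1.91 × 10⁻¹¹ m = 19.1 pm.

λ = 19.1 pm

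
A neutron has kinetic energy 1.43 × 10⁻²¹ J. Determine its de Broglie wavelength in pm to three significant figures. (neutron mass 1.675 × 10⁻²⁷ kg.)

p = √(2mKE) = √(2 × 1.675 × 10⁻²⁷ × 1.430 × 10⁻²¹) = 2.189 × 10⁻²⁴ kg·m/s.
λ = h/p = 6.626 × 10⁻³⁴ / 2.189 × 10⁻²⁴ = 3.03 × 10⁻¹⁰ m = 303 pm.

λ = 303 pm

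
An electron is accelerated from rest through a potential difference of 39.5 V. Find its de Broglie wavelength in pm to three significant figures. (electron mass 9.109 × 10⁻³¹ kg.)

λ = 195 pm

KE = eV = 1.602 × 10⁻¹⁹ × 39.50 = 6.328 × 10⁻¹⁸ J.
p = √(2mKE) = √(2 × 9.109 × 10⁻³¹ × 6.328 × 10⁻¹⁸) = 3.395 × 10⁻²⁴ kg·m/s.
λ = h/p = 6.626 × 10⁻³⁴ / 3.395 × 10⁻²⁴ = 1.95 × 10⁻¹⁰ m = 195 pm.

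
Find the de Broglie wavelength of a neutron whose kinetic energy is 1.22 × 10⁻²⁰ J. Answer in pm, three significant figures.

λ = 104 pm

p = √(2mKE) = √(2 × 1.675 × 10⁻²⁷ × 1.220 × 10⁻²⁰) = 6.393 × 10⁻²⁴ kg·m/s.
λ = h/p = 6.626 × 10⁻³⁴ / 6.393 × 10⁻²⁴ = 1.04 × 10⁻¹⁰ m = 104 pm.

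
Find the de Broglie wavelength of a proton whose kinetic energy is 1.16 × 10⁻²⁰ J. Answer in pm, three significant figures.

λ = 106 pm

p = √(2mKE) = √(2 × 1.673 × 10⁻²⁷ × 1.160 × 10⁻²⁰) = 6.230 × 10⁻²⁴ kg·m/s.
λ = h/p = 6.626 × 10⁻³⁴ / 6.230 × 10⁻²⁴ = 1.06 × 10⁻¹⁰ m = 106 pm.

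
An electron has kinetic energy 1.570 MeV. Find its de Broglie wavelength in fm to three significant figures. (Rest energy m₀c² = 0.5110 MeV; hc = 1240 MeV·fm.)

λ = 615 fm

Total energy E = KE + m₀c² = 1.570 + 0.5110 = 2.0810 MeV.
(pc)² = E² − (m₀c²)² = (2.0810)² − (0.5110)² = 4.069 MeV², so pc = 2.017 MeV.
λ = hc/(pc) = 1240 MeV·fm / 2.017 MeV = 615 fm.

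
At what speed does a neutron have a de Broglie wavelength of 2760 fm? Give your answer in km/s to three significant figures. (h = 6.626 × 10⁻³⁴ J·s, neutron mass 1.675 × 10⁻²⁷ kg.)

v = 143 km/s

p = h/λ = 6.626 × 10⁻³⁴ / 2.760 × 10⁻¹² = 2.401 × 10⁻²² kg·m/s.
v = p/m = 2.401 × 10⁻²² / 1.675 × 10⁻²⁷ = 1.43 × 10⁵ m/s = 143 km/s.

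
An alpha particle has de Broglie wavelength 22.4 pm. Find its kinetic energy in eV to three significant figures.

KE = 0.411 eV

p = h/λ = 6.626 × 10⁻³⁴ / 2.240 × 10⁻¹¹ = 2.958 × 10⁻²³ kg·m/s.
KE = p²/(2m) = (2.958 × 10⁻²³)² / (2 × 6.645 × 10⁻²⁷) = 6.584 × 10⁻²⁰ J = 0.411 eV.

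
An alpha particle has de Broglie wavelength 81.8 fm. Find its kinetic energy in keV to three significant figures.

p = h/λ = 6.626 × 10⁻³⁴ / 8.180 × 10⁻¹⁴ = 8.100 × 10⁻²¹ kg·m/s.
KE = p²/(2m) = (8.100 × 10⁻²¹)² / (2 × 6.645 × 10⁻²⁷) = 4.937 × 10⁻¹⁵ J = 30.8 keV.

KE = 30.8 keV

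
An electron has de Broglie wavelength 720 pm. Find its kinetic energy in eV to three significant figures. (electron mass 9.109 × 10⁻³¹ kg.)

KE = 2.90 eV

p = h/λ = 6.626 × 10⁻³⁴ / 7.200 × 10⁻¹⁰ = 9.203 × 10⁻²⁵ kg·m/s.
KE = p²/(2m) = (9.203 × 10⁻²⁵)² / (2 × 9.109 × 10⁻³¹) = 4.649 × 10⁻¹⁹ J = 2.90 eV.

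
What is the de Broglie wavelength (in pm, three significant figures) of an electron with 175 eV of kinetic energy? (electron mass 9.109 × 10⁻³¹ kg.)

KE = 175 eV = 2.804 × 10⁻¹⁷ J.
p = √(2mKE) = √(2 × 9.109 × 10⁻³¹ × 2.804 × 10⁻¹⁷) = 7.147 × 10⁻²⁴ kg·m/s.
λ = h/p = 6.626 × 10⁻³⁴ / 7.147 × 10⁻²⁴ = 9.27 × 10⁻¹¹ m = 92.7 pm.

λ = 92.7 pm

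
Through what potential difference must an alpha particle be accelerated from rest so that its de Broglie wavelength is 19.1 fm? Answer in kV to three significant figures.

p = h/λ = 6.626 × 10⁻³⁴ / 1.910 × 10⁻¹⁴ = 3.469 × 10⁻²⁰ kg·m/s.
KE = p²/(2m) = 9.055 × 10⁻¹⁴ J.
V = KE/2e = 9.055 × 10⁻¹⁴ / (2 × 1.602 × 10⁻¹⁹) = 283 kV.

V = 283 kV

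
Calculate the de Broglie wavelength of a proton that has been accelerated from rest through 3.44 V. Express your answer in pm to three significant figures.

KE = eV = 1.602 × 10⁻¹⁹ × 3.440 = 5.511 × 10⁻¹⁹ J.
p = √(2mKE) = √(2 × 1.673 × 10⁻²⁷ × 5.511 × 10⁻¹⁹) = 4.294 × 10⁻²³ kg·m/s.
λ = h/p = 6.626 × 10⁻³⁴ / 4.294 × 10⁻²³ = 1.54 × 10⁻¹¹ m = 15.4 pm.

λ = 15.4 pm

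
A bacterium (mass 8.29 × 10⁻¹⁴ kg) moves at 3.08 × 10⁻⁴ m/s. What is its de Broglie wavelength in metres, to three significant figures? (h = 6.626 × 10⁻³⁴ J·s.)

p = mv = 8.29 × 10⁻¹⁴ × 3.08 × 10⁻⁴ = 2.553 × 10⁻¹⁷ kg·m/s.
λ = h/p = 6.626 × 10⁻³⁴ / 2.553 × 10⁻¹⁷ = 2.60 × 10⁻¹⁷ m.

λ = 2.60 × 10⁻¹⁷ m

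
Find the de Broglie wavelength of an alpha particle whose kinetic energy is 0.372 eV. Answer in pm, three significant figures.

KE = 0.372 eV = 5.959 × 10⁻²⁰ J.
p = √(2mKE) = √(2 × 6.645 × 10⁻²⁷ × 5.959 × 10⁻²⁰) = 2.814 × 10⁻²³ kg·m/s.
λ = h/p = 6.626 × 10⁻³⁴ / 2.814 × 10⁻²³ = 2.35 × 10⁻¹¹ m = 23.5 pm.

λ = 23.5 pm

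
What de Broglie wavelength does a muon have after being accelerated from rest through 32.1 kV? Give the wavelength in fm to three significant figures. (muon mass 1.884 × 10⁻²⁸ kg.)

λ = 476 fm

KE = eV = 1.602 × 10⁻¹⁹ × 3.210 × 10⁴ = 5.142 × 10⁻¹⁵ J.
p = √(2mKE) = √(2 × 1.884 × 10⁻²⁸ × 5.142 × 10⁻¹⁵) = 1.392 × 10⁻²¹ kg·m/s.
λ = h/p = 6.626 × 10⁻³⁴ / 1.392 × 10⁻²¹ = 4.76 × 10⁻¹³ m = 476 fm.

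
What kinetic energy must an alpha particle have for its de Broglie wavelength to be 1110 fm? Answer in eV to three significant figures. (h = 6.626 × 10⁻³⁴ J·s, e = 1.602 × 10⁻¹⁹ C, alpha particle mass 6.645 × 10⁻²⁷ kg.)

p = h/λ = 6.626 × 10⁻³⁴ / 1.110 × 10⁻¹² = 5.969 × 10⁻²² kg·m/s.
KE = p²/(2m) = (5.969 × 10⁻²²)² / (2 × 6.645 × 10⁻²⁷) = 2.681 × 10⁻¹⁷ J = 167 eV.

KE = 167 eV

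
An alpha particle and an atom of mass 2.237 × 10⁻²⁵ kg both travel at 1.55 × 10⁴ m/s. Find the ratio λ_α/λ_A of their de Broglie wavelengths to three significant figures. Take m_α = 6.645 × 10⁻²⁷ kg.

At fixed v, p = mv so λ = h/(mv) ∝ 1/m.
λ_α/λ_A = m_A/m_α = 2.237 × 10⁻²⁵/6.645 × 10⁻²⁷ = 33.7.

λ_α/λ_A = 33.7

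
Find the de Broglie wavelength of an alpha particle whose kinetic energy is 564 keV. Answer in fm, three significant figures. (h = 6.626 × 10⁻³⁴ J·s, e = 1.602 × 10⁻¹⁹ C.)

λ = 19.1 fm

KE = 564 keV = 9.035 × 10⁻¹⁴ J.
p = √(2mKE) = √(2 × 6.645 × 10⁻²⁷ × 9.035 × 10⁻¹⁴) = 3.465 × 10⁻²⁰ kg·m/s.
λ = h/p = 6.626 × 10⁻³⁴ / 3.465 × 10⁻²⁰ = 1.91 × 10⁻¹⁴ m = 19.1 fm.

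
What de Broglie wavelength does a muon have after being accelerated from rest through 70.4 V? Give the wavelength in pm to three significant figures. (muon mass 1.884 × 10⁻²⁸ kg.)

λ = 10.2 pm

KE = eV = 1.602 × 10⁻¹⁹ × 70.40 = 1.128 × 10⁻¹⁷ J.
p = √(2mKE) = √(2 × 1.884 × 10⁻²⁸ × 1.128 × 10⁻¹⁷) = 6.519 × 10⁻²³ kg·m/s.
λ = h/p = 6.626 × 10⁻³⁴ / 6.519 × 10⁻²³ = 1.02 × 10⁻¹¹ m = 10.2 pm.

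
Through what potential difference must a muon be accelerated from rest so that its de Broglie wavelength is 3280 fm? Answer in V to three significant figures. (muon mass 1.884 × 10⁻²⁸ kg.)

V = 676 V

p = h/λ = 6.626 × 10⁻³⁴ / 3.280 × 10⁻¹² = 2.020 × 10⁻²² kg·m/s.
KE = p²/(2m) = 1.083 × 10⁻¹⁶ J.
V = KE/e = 1.083 × 10⁻¹⁶ / (1.602 × 10⁻¹⁹) = 676 V.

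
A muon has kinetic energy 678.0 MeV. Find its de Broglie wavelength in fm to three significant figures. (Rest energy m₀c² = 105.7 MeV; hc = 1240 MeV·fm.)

λ = 1.60 fm

Total energy E = KE + m₀c² = 678.0 + 105.7 = 783.7 MeV.
(pc)² = E² − (m₀c²)² = (783.7)² − (105.7)² = 6.030 × 10⁵ MeV², so pc = 776.5 MeV.
λ = hc/(pc) = 1240 MeV·fm / 776.5 MeV = 1.60 fm.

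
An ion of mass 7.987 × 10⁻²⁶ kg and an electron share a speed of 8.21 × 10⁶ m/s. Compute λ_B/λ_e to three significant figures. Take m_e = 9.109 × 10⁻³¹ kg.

λ_B/λ_e = 1.14 × 10⁻⁵

At fixed v, p = mv so λ = h/(mv) ∝ 1/m.
λ_B/λ_e = m_e/m_B = 9.109 × 10⁻³¹/7.987 × 10⁻²⁶ = 1.14 × 10⁻⁵.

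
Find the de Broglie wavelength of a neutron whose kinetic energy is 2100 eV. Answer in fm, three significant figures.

KE = 2100 eV = 3.364 × 10⁻¹⁶ J.
p = √(2mKE) = √(2 × 1.675 × 10⁻²⁷ × 3.364 × 10⁻¹⁶) = 1.062 × 10⁻²¹ kg·m/s.
λ = h/p = 6.626 × 10⁻³⁴ / 1.062 × 10⁻²¹ = 6.24 × 10⁻¹³ m = 624 fm.

λ = 624 fm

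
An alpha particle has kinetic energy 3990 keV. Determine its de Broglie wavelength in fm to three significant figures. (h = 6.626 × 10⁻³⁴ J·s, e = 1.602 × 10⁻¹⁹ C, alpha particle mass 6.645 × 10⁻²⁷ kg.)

KE = 3990 keV = 6.392 × 10⁻¹³ J.
p = √(2mKE) = √(2 × 6.645 × 10⁻²⁷ × 6.392 × 10⁻¹³) = 9.217 × 10⁻²⁰ kg·m/s.
λ = h/p = 6.626 × 10⁻³⁴ / 9.217 × 10⁻²⁰ = 7.19 × 10⁻¹⁵ m = 7.19 fm.

λ = 7.19 fm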